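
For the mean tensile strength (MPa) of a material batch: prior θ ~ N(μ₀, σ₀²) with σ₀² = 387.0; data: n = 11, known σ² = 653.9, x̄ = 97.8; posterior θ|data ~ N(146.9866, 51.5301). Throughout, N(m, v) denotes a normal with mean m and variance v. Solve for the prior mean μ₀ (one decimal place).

The posterior mean is a precision-weighted average: μ_n = (τ₀μ₀ + τ_data·x̄)/(τ₀+τ_data), with τ₀=1/σ₀² and τ_data=n/σ².
Here τ₀ = 1/387.0 = 0.002584 and τ_data = 11/653.9 = 0.016822, so τ_n = 0.019406.
Rearranging for μ₀: μ₀ = (μ_n·τ_n − τ_data·x̄)/τ₀ = (146.9866·0.019406 − 0.016822·97.8) / 0.002584 = 1.207230/0.002584 ≈ 467.2.

μ₀ = 467.2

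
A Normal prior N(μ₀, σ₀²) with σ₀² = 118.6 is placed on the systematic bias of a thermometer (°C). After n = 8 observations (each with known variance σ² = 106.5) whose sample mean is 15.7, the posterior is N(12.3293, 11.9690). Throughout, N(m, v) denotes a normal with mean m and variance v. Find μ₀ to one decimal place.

μ₀ = -17.7

With known observation variance, the Normal–Normal posterior has precision τ_n = τ₀ + n/σ² and mean μ_n = (τ₀μ₀ + (n/σ²)x̄)/τ_n.
Here τ₀ = 1/118.6 = 0.008432 and τ_data = 8/106.5 = 0.075117, so τ_n = 0.083549.
Rearranging for μ₀: μ₀ = (μ_n·τ_n − τ_data·x̄)/τ₀ = (12.3293·0.083549 − 0.075117·15.7) / 0.008432 = -0.149236/0.008432 ≈ -17.7.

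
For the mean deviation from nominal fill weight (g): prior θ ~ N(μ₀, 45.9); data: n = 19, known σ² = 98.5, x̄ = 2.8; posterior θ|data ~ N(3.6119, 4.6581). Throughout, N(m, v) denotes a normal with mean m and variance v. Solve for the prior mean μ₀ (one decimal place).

With known observation variance, the Normal–Normal posterior has precision τ_n = τ₀ + n/σ² and mean μ_n = (τ₀μ₀ + (n/σ²)x̄)/τ_n.
Here τ₀ = 1/45.9 = 0.021786 and τ_data = 19/98.5 = 0.192893, so τ_n = 0.214679.
Rearranging for μ₀: μ₀ = (μ_n·τ_n − τ_data·x̄)/τ₀ = (3.6119·0.214679 − 0.192893·2.8) / 0.021786 = 0.235299/0.021786 ≈ 10.8.

μ₀ = 10.8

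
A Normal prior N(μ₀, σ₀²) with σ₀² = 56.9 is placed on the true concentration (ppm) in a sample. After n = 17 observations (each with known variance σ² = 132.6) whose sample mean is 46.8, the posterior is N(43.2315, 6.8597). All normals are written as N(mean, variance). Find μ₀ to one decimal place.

μ₀ = 17.2

The posterior mean is a precision-weighted average: μ_n = (τ₀μ₀ + τ_data·x̄)/(τ₀+τ_data), with τ₀=1/σ₀² and τ_data=n/σ².
Here τ₀ = 1/56.9 = 0.017575 and τ_data = 17/132.6 = 0.128205, so τ_n = 0.145780.
Rearranging for μ₀: μ₀ = (μ_n·τ_n − τ_data·x̄)/τ₀ = (43.2315·0.145780 − 0.128205·46.8) / 0.017575 = 0.302294/0.017575 ≈ 17.2.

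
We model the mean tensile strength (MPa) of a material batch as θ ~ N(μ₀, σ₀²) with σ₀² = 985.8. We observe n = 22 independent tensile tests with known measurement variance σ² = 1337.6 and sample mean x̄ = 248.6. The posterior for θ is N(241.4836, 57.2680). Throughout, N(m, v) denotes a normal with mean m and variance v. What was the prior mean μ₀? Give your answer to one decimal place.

The posterior mean is a precision-weighted average: μ_n = (τ₀μ₀ + τ_data·x̄)/(τ₀+τ_data), with τ₀=1/σ₀² and τ_data=n/σ².
Here τ₀ = 1/985.8 = 0.001014 and τ_data = 22/1337.6 = 0.016447, so τ_n = 0.017461.
Rearranging for μ₀: μ₀ = (μ_n·τ_n − τ_data·x̄)/τ₀ = (241.4836·0.017461 − 0.016447·248.6) / 0.001014 = 0.127821/0.001014 ≈ 126.1.

μ₀ = 126.1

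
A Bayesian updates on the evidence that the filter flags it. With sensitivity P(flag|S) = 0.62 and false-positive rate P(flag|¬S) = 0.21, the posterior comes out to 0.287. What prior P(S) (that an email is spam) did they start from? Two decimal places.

Bayes' rule in odds form gives O(S|E) = O(S)·[P(E|S)/P(E|¬S)], hence O(S) = O(S|E)/LR.
Posterior odds = 0.287/(1−0.287) = 0.4025. LR = 0.62/0.21 = 2.9524.
Prior odds = 0.4025/2.9524 = 0.1363, so P(S) = 0.1363/(1+0.1363) ≈ 0.12.

P(S) = 0.12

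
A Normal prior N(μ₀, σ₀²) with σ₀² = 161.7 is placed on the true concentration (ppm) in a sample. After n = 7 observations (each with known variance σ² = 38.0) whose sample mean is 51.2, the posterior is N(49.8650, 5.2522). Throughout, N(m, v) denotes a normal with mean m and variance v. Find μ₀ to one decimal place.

The posterior mean is a precision-weighted average: μ_n = (τ₀μ₀ + τ_data·x̄)/(τ₀+τ_data), with τ₀=1/σ₀² and τ_data=n/σ².
Here τ₀ = 1/161.7 = 0.006184 and τ_data = 7/38.0 = 0.184211, so τ_n = 0.190395.
Rearranging for μ₀: μ₀ = (μ_n·τ_n − τ_data·x̄)/τ₀ = (49.8650·0.190395 − 0.184211·51.2) / 0.006184 = 0.062443/0.006184 ≈ 10.1.

μ₀ = 10.1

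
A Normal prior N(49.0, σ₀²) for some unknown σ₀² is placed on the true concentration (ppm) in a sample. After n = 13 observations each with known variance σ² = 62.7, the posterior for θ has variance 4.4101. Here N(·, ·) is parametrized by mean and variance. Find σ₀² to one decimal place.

Posterior precision equals prior precision plus data precision: 1/σ_n² = 1/σ₀² + n/σ².
So 1/σ₀² = 1/4.4101 − 13/62.7 = 0.226752 − 0.207337 = 0.019415.
Hence σ₀² = 1/0.019415 ≈ 51.5.

σ₀² = 51.5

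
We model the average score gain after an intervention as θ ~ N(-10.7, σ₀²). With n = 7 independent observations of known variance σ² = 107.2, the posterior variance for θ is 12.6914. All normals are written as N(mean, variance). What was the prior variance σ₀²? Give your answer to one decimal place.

σ₀² = 74.1

Posterior precision equals prior precision plus data precision: 1/σ_n² = 1/σ₀² + n/σ².
So 1/σ₀² = 1/12.6914 − 7/107.2 = 0.078794 − 0.065299 = 0.013495.
Hence σ₀² = 1/0.013495 ≈ 74.1.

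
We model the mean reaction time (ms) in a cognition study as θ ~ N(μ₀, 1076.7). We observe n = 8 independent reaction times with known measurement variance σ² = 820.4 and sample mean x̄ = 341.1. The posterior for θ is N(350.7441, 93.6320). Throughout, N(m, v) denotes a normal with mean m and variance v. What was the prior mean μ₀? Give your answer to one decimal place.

The posterior mean is a precision-weighted average: μ_n = (τ₀μ₀ + τ_data·x̄)/(τ₀+τ_data), with τ₀=1/σ₀² and τ_data=n/σ².
Here τ₀ = 1/1076.7 = 0.000929 and τ_data = 8/820.4 = 0.009751, so τ_n = 0.010680.
Rearranging for μ₀: μ₀ = (μ_n·τ_n − τ_data·x̄)/τ₀ = (350.7441·0.010680 − 0.009751·341.1) / 0.000929 = 0.419881/0.000929 ≈ 452.0.

μ₀ = 452.0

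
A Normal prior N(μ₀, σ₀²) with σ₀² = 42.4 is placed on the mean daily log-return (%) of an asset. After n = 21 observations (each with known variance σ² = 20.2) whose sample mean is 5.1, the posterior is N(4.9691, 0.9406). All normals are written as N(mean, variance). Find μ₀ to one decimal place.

μ₀ = -0.8

With known observation variance, the Normal–Normal posterior has precision τ_n = τ₀ + n/σ² and mean μ_n = (τ₀μ₀ + (n/σ²)x̄)/τ_n.
Here τ₀ = 1/42.4 = 0.023585 and τ_data = 21/20.2 = 1.039604, so τ_n = 1.063189.
Rearranging for μ₀: μ₀ = (μ_n·τ_n − τ_data·x̄)/τ₀ = (4.9691·1.063189 − 1.039604·5.1) / 0.023585 = -0.018888/0.023585 ≈ -0.8.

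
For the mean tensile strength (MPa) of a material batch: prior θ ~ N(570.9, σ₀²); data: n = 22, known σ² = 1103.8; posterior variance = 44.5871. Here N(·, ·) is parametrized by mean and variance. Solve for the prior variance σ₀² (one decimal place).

Posterior precision equals prior precision plus data precision: 1/σ_n² = 1/σ₀² + n/σ².
So 1/σ₀² = 1/44.5871 − 22/1103.8 = 0.022428 − 0.019931 = 0.002497.
Hence σ₀² = 1/0.002497 ≈ 400.5.

σ₀² = 400.5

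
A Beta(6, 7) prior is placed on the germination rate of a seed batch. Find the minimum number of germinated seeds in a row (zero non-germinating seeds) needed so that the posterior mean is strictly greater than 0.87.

k = 41

After k germinated seeds and 0 non-germinating seeds the posterior is Beta(6+k, 7), with mean (6+k)/(6+7+k).
Set (6+k)/(13+k) > 0.87 and solve: k > (0.87·13 − 6)/(1 − 0.87) = 40.846.
The smallest integer exceeding 40.846 is 41.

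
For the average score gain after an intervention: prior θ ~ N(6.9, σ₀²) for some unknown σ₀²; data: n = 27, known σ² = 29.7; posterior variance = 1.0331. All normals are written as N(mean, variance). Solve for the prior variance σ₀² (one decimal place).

For the Normal–Normal model with known σ², precisions add: τ_n = τ₀ + n/σ².
So 1/σ₀² = 1/1.0331 − 27/29.7 = 0.967961 − 0.909091 = 0.058870.
Hence σ₀² = 1/0.058870 ≈ 17.0.

σ₀² = 17.0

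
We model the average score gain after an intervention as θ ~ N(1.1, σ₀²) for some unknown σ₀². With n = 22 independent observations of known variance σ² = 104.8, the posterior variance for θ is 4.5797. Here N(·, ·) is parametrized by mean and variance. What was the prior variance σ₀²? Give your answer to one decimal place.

For the Normal–Normal model with known σ², precisions add: τ_n = τ₀ + n/σ².
So 1/σ₀² = 1/4.5797 − 22/104.8 = 0.218355 − 0.209924 = 0.008431.
Hence σ₀² = 1/0.008431 ≈ 118.6.

σ₀² = 118.6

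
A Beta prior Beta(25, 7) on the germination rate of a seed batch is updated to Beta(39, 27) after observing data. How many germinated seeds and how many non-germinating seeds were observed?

14 germinated seeds and 20 non-germinating seeds

Under Beta–binomial conjugacy the posterior parameters are (a+s, b+f).
Match parameters: s=39−25=14, f=27−7=20.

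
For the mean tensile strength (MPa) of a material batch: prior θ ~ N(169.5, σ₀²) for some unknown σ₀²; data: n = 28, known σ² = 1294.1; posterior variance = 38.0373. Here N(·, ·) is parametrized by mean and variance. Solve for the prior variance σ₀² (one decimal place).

Posterior precision equals prior precision plus data precision: 1/σ_n² = 1/σ₀² + n/σ².
So 1/σ₀² = 1/38.0373 − 28/1294.1 = 0.026290 − 0.021637 = 0.004653.
Hence σ₀² = 1/0.004653 ≈ 214.9.

σ₀² = 214.9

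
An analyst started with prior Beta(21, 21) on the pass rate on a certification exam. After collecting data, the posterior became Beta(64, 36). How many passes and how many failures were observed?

A Beta(α, β) prior with s successes and f failures in binomial data gives a Beta(α+s, β+f) posterior.
So s = 64 − 21 = 43 and f = 36 − 21 = 15.

43 passes and 15 failures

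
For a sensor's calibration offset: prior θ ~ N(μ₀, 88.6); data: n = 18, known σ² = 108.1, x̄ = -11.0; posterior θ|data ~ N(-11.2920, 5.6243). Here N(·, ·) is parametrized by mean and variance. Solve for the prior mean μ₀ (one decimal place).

μ₀ = -15.6

The posterior mean is a precision-weighted average: μ_n = (τ₀μ₀ + τ_data·x̄)/(τ₀+τ_data), with τ₀=1/σ₀² and τ_data=n/σ².
Here τ₀ = 1/88.6 = 0.011287 and τ_data = 18/108.1 = 0.166512, so τ_n = 0.177799.
Rearranging for μ₀: μ₀ = (μ_n·τ_n − τ_data·x̄)/τ₀ = (-11.2920·0.177799 − 0.166512·-11.0) / 0.011287 = -0.176074/0.011287 ≈ -15.6.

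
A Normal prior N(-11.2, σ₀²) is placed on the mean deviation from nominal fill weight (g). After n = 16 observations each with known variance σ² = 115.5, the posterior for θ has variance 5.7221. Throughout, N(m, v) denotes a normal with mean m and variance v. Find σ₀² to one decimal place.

σ₀² = 27.6

Posterior precision equals prior precision plus data precision: 1/σ_n² = 1/σ₀² + n/σ².
So 1/σ₀² = 1/5.7221 − 16/115.5 = 0.174761 − 0.138528 = 0.036233.
Hence σ₀² = 1/0.036233 ≈ 27.6.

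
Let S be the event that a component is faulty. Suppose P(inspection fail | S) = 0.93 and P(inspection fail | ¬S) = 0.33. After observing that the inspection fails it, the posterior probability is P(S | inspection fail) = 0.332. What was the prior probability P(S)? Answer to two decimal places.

P(S) = 0.15

In odds form, posterior odds = prior odds × likelihood ratio, so prior odds = posterior odds ÷ LR.
Posterior odds = 0.332/(1−0.332) = 0.4970. LR = 0.93/0.33 = 2.8182.
Prior odds = 0.4970/2.8182 = 0.1764, so P(S) = 0.1764/(1+0.1764) ≈ 0.15.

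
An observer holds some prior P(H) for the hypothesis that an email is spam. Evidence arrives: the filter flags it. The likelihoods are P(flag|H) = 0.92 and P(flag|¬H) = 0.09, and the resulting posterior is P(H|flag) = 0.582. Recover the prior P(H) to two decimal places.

P(H) = 0.12

In odds form, posterior odds = prior odds × likelihood ratio, so prior odds = posterior odds ÷ LR.
Posterior odds = 0.582/(1−0.582) = 1.3923. LR = 0.92/0.09 = 10.2222.
Prior odds = 1.3923/10.2222 = 0.1362, so P(H) = 0.1362/(1+0.1362) ≈ 0.12.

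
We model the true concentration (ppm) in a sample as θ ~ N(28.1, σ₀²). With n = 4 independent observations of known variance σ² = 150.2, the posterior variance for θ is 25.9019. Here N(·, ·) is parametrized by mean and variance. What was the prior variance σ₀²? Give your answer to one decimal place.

Posterior precision equals prior precision plus data precision: 1/σ_n² = 1/σ₀² + n/σ².
So 1/σ₀² = 1/25.9019 − 4/150.2 = 0.038607 − 0.026631 = 0.011976.
Hence σ₀² = 1/0.011976 ≈ 83.5.

σ₀² = 83.5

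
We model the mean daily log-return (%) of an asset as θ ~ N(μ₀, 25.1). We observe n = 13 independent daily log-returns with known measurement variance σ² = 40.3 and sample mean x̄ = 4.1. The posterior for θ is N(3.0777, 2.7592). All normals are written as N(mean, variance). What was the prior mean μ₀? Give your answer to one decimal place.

The posterior mean is a precision-weighted average: μ_n = (τ₀μ₀ + τ_data·x̄)/(τ₀+τ_data), with τ₀=1/σ₀² and τ_data=n/σ².
Here τ₀ = 1/25.1 = 0.039841 and τ_data = 13/40.3 = 0.322581, so τ_n = 0.362422.
Rearranging for μ₀: μ₀ = (μ_n·τ_n − τ_data·x̄)/τ₀ = (3.0777·0.362422 − 0.322581·4.1) / 0.039841 = -0.207156/0.039841 ≈ -5.2.

μ₀ = -5.2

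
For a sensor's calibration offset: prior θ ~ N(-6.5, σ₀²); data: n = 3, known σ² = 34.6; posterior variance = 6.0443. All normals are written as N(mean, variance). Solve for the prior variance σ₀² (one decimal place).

Posterior precision equals prior precision plus data precision: 1/σ_n² = 1/σ₀² + n/σ².
So 1/σ₀² = 1/6.0443 − 3/34.6 = 0.165445 − 0.086705 = 0.078740.
Hence σ₀² = 1/0.078740 ≈ 12.7.

σ₀² = 12.7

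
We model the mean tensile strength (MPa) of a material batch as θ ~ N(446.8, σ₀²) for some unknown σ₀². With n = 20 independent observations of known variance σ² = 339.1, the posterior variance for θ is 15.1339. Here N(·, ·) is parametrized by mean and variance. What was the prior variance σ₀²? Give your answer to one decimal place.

σ₀² = 140.9

Posterior precision equals prior precision plus data precision: 1/σ_n² = 1/σ₀² + n/σ².
So 1/σ₀² = 1/15.1339 − 20/339.1 = 0.066077 − 0.058980 = 0.007097.
Hence σ₀² = 1/0.007097 ≈ 140.9.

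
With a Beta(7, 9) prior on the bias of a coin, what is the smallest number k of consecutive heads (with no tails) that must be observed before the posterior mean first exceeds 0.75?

After k heads and 0 tails the posterior is Beta(7+k, 9), with mean (7+k)/(7+9+k).
Set (7+k)/(16+k) > 0.75 and solve: k > (0.75·16 − 7)/(1 − 0.75) = 20.000.
The smallest integer exceeding 20.000 is 21.

k = 21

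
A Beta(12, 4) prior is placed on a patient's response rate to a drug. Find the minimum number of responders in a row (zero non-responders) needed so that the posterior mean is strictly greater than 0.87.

After k responders and 0 non-responders the posterior is Beta(12+k, 4), with mean (12+k)/(12+4+k).
Set (12+k)/(16+k) > 0.87 and solve: k > (0.87·16 − 12)/(1 − 0.87) = 14.769.
The smallest integer exceeding 14.769 is 15.

k = 15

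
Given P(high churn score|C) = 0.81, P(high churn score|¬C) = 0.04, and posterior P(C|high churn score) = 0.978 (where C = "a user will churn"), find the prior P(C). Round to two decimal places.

In odds form, posterior odds = prior odds × likelihood ratio, so prior odds = posterior odds ÷ LR.
Posterior odds = 0.978/(1−0.978) = 44.4545. LR = 0.81/0.04 = 20.2500.
Prior odds = 44.4545/20.2500 = 2.1953, so P(C) = 2.1953/(1+2.1953) ≈ 0.69.

P(C) = 0.69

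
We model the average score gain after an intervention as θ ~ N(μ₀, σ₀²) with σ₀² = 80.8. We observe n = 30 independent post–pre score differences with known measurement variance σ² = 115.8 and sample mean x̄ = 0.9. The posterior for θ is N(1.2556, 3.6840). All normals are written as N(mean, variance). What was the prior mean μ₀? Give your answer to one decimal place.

With known observation variance, the Normal–Normal posterior has precision τ_n = τ₀ + n/σ² and mean μ_n = (τ₀μ₀ + (n/σ²)x̄)/τ_n.
Here τ₀ = 1/80.8 = 0.012376 and τ_data = 30/115.8 = 0.259067, so τ_n = 0.271443.
Rearranging for μ₀: μ₀ = (μ_n·τ_n − τ_data·x̄)/τ₀ = (1.2556·0.271443 − 0.259067·0.9) / 0.012376 = 0.107664/0.012376 ≈ 8.7.

μ₀ = 8.7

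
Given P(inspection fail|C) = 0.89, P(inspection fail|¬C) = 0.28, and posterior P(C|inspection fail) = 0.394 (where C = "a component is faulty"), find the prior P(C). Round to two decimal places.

In odds form, posterior odds = prior odds × likelihood ratio, so prior odds = posterior odds ÷ LR.
Posterior odds = 0.394/(1−0.394) = 0.6502. LR = 0.89/0.28 = 3.1786.
Prior odds = 0.6502/3.1786 = 0.2046, so P(C) = 0.2046/(1+0.2046) ≈ 0.17.

P(C) = 0.17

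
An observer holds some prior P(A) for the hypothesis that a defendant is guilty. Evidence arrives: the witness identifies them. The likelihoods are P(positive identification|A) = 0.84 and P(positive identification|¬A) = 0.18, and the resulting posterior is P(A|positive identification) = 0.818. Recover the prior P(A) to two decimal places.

P(A) = 0.49

In odds form, posterior odds = prior odds × likelihood ratio, so prior odds = posterior odds ÷ LR.
Posterior odds = 0.818/(1−0.818) = 4.4945. LR = 0.84/0.18 = 4.6667.
Prior odds = 4.4945/4.6667 = 0.9631, so P(A) = 0.9631/(1+0.9631) ≈ 0.49.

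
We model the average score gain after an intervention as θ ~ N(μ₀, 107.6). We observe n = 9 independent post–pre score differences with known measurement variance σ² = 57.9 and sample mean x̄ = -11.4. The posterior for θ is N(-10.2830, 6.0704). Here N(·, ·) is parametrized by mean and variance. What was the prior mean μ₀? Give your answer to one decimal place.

μ₀ = 8.4

The posterior mean is a precision-weighted average: μ_n = (τ₀μ₀ + τ_data·x̄)/(τ₀+τ_data), with τ₀=1/σ₀² and τ_data=n/σ².
Here τ₀ = 1/107.6 = 0.009294 and τ_data = 9/57.9 = 0.155440, so τ_n = 0.164734.
Rearranging for μ₀: μ₀ = (μ_n·τ_n − τ_data·x̄)/τ₀ = (-10.2830·0.164734 − 0.155440·-11.4) / 0.009294 = 0.078056/0.009294 ≈ 8.4.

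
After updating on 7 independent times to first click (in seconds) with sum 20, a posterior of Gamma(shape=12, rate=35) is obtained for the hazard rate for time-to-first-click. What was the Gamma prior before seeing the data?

Gamma–exponential conjugacy: posterior shape = α + n, posterior rate = β + Σtᵢ.
So α = 12 − 7 = 5 and β = 35 − 20 = 15.

Gamma(shape=5, rate=15)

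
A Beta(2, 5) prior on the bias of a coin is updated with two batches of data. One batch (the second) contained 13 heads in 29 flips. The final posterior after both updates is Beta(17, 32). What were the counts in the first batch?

2 heads and 11 tails

Because Beta–binomial updating is additive in the counts, the combined data contributed (α_post−α_prior, β_post−β_prior) successes and failures.
Total across both batches: 17−2=15 heads, 32−5=27 tails.
Subtract the second batch: 15−13=2 heads and 27−16=11 tails.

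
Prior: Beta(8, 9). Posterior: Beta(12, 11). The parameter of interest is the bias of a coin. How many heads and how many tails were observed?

Beta is conjugate to the binomial likelihood: posterior = Beta(α+s, β+f).
Match parameters: s=12−8=4, f=11−9=2.

4 heads and 2 tails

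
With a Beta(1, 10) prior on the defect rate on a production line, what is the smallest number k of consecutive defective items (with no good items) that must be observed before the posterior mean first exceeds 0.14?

After k defective items and 0 good items the posterior is Beta(1+k, 10), with mean (1+k)/(1+10+k).
Set (1+k)/(11+k) > 0.14 and solve: k > (0.14·11 − 1)/(1 − 0.14) = 0.628.
The smallest integer exceeding 0.628 is 1, and checking k=1: (2)/(12) = 0.1667 > 0.14.

k = 1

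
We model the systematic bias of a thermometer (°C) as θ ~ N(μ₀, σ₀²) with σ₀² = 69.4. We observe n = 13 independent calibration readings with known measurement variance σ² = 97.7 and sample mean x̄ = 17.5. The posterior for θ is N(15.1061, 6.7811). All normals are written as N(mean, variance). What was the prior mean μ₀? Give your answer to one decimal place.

μ₀ = -7.0

The posterior mean is a precision-weighted average: μ_n = (τ₀μ₀ + τ_data·x̄)/(τ₀+τ_data), with τ₀=1/σ₀² and τ_data=n/σ².
Here τ₀ = 1/69.4 = 0.014409 and τ_data = 13/97.7 = 0.133060, so τ_n = 0.147469.
Rearranging for μ₀: μ₀ = (μ_n·τ_n − τ_data·x̄)/τ₀ = (15.1061·0.147469 − 0.133060·17.5) / 0.014409 = -0.100869/0.014409 ≈ -7.0.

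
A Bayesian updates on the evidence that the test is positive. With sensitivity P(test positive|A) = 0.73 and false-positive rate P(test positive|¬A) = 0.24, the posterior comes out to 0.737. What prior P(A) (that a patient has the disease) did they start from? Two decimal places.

In odds form, posterior odds = prior odds × likelihood ratio, so prior odds = posterior odds ÷ LR.
Posterior odds = 0.737/(1−0.737) = 2.8023. LR = 0.73/0.24 = 3.0417.
Prior odds = 2.8023/3.0417 = 0.9213, so P(A) = 0.9213/(1+0.9213) ≈ 0.48.

P(A) = 0.48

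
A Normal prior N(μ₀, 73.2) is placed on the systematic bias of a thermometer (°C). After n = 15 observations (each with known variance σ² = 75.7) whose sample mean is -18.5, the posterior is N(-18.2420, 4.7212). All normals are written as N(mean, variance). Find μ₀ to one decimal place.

μ₀ = -14.5

With known observation variance, the Normal–Normal posterior has precision τ_n = τ₀ + n/σ² and mean μ_n = (τ₀μ₀ + (n/σ²)x̄)/τ_n.
Here τ₀ = 1/73.2 = 0.013661 and τ_data = 15/75.7 = 0.198151, so τ_n = 0.211812.
Rearranging for μ₀: μ₀ = (μ_n·τ_n − τ_data·x̄)/τ₀ = (-18.2420·0.211812 − 0.198151·-18.5) / 0.013661 = -0.198081/0.013661 ≈ -14.5.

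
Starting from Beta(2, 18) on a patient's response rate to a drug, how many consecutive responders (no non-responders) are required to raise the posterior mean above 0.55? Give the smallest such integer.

After k responders and 0 non-responders the posterior is Beta(2+k, 18), with mean (2+k)/(2+18+k).
Set (2+k)/(20+k) > 0.55 and solve: k > (0.55·20 − 2)/(1 − 0.55) = 20.000.
The smallest integer exceeding 20.000 is 21, and checking k=21: (23)/(41) = 0.5610 > 0.55.

k = 21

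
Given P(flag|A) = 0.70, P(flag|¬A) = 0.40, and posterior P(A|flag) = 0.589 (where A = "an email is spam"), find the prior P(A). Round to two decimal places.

P(A) = 0.45

Bayes' rule in odds form gives O(A|E) = O(A)·[P(E|A)/P(E|¬A)], hence O(A) = O(A|E)/LR.
Posterior odds = 0.589/(1−0.589) = 1.4331. LR = 0.70/0.40 = 1.7500.
Prior odds = 1.4331/1.7500 = 0.8189, so P(A) = 0.8189/(1+0.8189) ≈ 0.45.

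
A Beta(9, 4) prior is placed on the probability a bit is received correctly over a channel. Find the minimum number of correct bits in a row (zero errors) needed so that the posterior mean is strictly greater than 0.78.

k = 6

After k correct bits and 0 errors the posterior is Beta(9+k, 4), with mean (9+k)/(9+4+k).
Set (9+k)/(13+k) > 0.78 and solve: k > (0.78·13 − 9)/(1 − 0.78) = 5.182.
The smallest integer exceeding 5.182 is 6.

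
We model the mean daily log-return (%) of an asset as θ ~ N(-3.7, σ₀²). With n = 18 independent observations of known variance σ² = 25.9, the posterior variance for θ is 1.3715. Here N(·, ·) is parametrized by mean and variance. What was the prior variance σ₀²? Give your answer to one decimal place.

For the Normal–Normal model with known σ², precisions add: τ_n = τ₀ + n/σ².
So 1/σ₀² = 1/1.3715 − 18/25.9 = 0.729129 − 0.694981 = 0.034148.
Hence σ₀² = 1/0.034148 ≈ 29.3.

σ₀² = 29.3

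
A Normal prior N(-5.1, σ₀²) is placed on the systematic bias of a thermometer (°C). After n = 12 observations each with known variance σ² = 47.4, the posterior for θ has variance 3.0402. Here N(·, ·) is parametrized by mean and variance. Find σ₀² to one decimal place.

σ₀² = 13.2

For the Normal–Normal model with known σ², precisions add: τ_n = τ₀ + n/σ².
So 1/σ₀² = 1/3.0402 − 12/47.4 = 0.328926 − 0.253165 = 0.075761.
Hence σ₀² = 1/0.075761 ≈ 13.2.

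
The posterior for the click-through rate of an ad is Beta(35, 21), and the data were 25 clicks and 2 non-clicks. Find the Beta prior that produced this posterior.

Beta(10, 19)

Under Beta–binomial conjugacy the posterior parameters are (α+s, β+f).
So α = 35 − 25 = 10 and β = 21 − 2 = 19.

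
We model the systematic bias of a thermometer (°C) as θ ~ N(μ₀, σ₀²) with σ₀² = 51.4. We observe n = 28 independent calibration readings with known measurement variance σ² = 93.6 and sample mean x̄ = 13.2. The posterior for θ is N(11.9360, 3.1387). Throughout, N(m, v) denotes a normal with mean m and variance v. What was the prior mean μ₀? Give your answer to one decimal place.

μ₀ = -7.5

With known observation variance, the Normal–Normal posterior has precision τ_n = τ₀ + n/σ² and mean μ_n = (τ₀μ₀ + (n/σ²)x̄)/τ_n.
Here τ₀ = 1/51.4 = 0.019455 and τ_data = 28/93.6 = 0.299145, so τ_n = 0.318600.
Rearranging for μ₀: μ₀ = (μ_n·τ_n − τ_data·x̄)/τ₀ = (11.9360·0.318600 − 0.299145·13.2) / 0.019455 = -0.145904/0.019455 ≈ -7.5.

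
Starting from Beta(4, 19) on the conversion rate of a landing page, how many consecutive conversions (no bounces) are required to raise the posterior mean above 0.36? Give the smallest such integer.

k = 7

After k conversions and 0 bounces the posterior is Beta(4+k, 19), with mean (4+k)/(4+19+k).
Set (4+k)/(23+k) > 0.36 and solve: k > (0.36·23 − 4)/(1 − 0.36) = 6.688.
The smallest integer exceeding 6.688 is 7.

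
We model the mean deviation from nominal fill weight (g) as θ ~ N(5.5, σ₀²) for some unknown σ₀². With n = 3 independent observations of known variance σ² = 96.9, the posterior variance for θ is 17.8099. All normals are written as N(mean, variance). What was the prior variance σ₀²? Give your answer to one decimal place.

For the Normal–Normal model with known σ², precisions add: τ_n = τ₀ + n/σ².
So 1/σ₀² = 1/17.8099 − 3/96.9 = 0.056149 − 0.030960 = 0.025189.
Hence σ₀² = 1/0.025189 ≈ 39.7.

σ₀² = 39.7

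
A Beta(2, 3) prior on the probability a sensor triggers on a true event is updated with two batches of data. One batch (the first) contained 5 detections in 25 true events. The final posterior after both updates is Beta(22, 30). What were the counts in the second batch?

Because Beta–binomial updating is additive in the counts, the combined data contributed (α_post−α_prior, β_post−β_prior) successes and failures.
Total across both batches: 22−2=20 detections, 30−3=27 misses.
Subtract the first batch: 20−5=15 detections and 27−20=7 misses.

15 detections and 7 misses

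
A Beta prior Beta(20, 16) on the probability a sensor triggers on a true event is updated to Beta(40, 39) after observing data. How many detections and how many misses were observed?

20 detections and 23 misses

A Beta(α, β) prior with s successes and f failures in binomial data gives a Beta(α+s, β+f) posterior.
So s = 40 − 20 = 20 and f = 39 − 16 = 23.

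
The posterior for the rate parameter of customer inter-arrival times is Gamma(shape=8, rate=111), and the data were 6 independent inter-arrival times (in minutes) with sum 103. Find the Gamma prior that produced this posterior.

For an exponential likelihood with a Gamma(α, β) prior on the rate, n observations with total T give posterior Gamma(α+n, β+T).
So α = 8 − 6 = 2 and β = 111 − 103 = 8.

Gamma(shape=2, rate=8)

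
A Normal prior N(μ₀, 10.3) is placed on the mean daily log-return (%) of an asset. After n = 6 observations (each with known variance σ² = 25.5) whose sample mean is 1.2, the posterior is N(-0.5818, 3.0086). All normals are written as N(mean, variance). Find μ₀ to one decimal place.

μ₀ = -4.9

The posterior mean is a precision-weighted average: μ_n = (τ₀μ₀ + τ_data·x̄)/(τ₀+τ_data), with τ₀=1/σ₀² and τ_data=n/σ².
Here τ₀ = 1/10.3 = 0.097087 and τ_data = 6/25.5 = 0.235294, so τ_n = 0.332381.
Rearranging for μ₀: μ₀ = (μ_n·τ_n − τ_data·x̄)/τ₀ = (-0.5818·0.332381 − 0.235294·1.2) / 0.097087 = -0.475732/0.097087 ≈ -4.9.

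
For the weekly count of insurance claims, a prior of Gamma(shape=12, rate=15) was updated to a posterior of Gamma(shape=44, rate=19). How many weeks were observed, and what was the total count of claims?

A Gamma(α, β) prior (rate parametrization) on a Poisson rate with n observations summing to S gives posterior Gamma(α+S, β+n).
Matching: Σxᵢ = 44 − 12 = 32 and n = 19 − 15 = 4.

n = 4 weeks with total 32 claims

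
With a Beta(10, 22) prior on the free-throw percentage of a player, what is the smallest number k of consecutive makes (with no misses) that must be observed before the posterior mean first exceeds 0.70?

k = 42

After k makes and 0 misses the posterior is Beta(10+k, 22), with mean (10+k)/(10+22+k).
Set (10+k)/(32+k) > 0.70 and solve: k > (0.70·32 − 10)/(1 − 0.70) = 41.333.
The smallest integer exceeding 41.333 is 42, and checking k=42: (52)/(74) = 0.7027 > 0.70.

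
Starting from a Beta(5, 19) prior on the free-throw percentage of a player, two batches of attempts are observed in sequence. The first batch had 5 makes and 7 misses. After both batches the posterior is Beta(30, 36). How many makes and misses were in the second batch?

Sequential conjugate updates are equivalent to a single update on the pooled data, so total successes = posterior α − prior α and total failures = posterior β − prior β.
Total across both batches: 30−5=25 makes, 36−19=17 misses.
Subtract the first batch: 25−5=20 makes and 17−7=10 misses.

20 makes and 10 misses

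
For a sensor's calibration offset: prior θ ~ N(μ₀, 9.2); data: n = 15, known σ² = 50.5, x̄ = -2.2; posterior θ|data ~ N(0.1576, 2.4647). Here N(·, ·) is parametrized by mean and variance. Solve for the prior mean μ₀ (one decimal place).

μ₀ = 6.6

With known observation variance, the Normal–Normal posterior has precision τ_n = τ₀ + n/σ² and mean μ_n = (τ₀μ₀ + (n/σ²)x̄)/τ_n.
Here τ₀ = 1/9.2 = 0.108696 and τ_data = 15/50.5 = 0.297030, so τ_n = 0.405726.
Rearranging for μ₀: μ₀ = (μ_n·τ_n − τ_data·x̄)/τ₀ = (0.1576·0.405726 − 0.297030·-2.2) / 0.108696 = 0.717408/0.108696 ≈ 6.6.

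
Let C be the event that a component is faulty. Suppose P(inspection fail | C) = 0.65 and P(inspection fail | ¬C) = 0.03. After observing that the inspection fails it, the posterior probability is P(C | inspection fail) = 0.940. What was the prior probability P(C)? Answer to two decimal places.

P(C) = 0.42

Bayes' rule in odds form gives O(C|E) = O(C)·[P(E|C)/P(E|¬C)], hence O(C) = O(C|E)/LR.
Posterior odds = 0.940/(1−0.940) = 15.6667. LR = 0.65/0.03 = 21.6667.
Prior odds = 15.6667/21.6667 = 0.7231, so P(C) = 0.7231/(1+0.7231) ≈ 0.42.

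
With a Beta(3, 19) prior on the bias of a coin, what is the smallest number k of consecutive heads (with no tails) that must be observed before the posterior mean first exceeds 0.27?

After k heads and 0 tails the posterior is Beta(3+k, 19), with mean (3+k)/(3+19+k).
Set (3+k)/(22+k) > 0.27 and solve: k > (0.27·22 − 3)/(1 − 0.27) = 4.027.
The smallest integer exceeding 4.027 is 5.

k = 5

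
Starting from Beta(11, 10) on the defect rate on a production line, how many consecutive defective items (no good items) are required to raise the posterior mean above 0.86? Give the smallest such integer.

k = 51

After k defective items and 0 good items the posterior is Beta(11+k, 10), with mean (11+k)/(11+10+k).
Set (11+k)/(21+k) > 0.86 and solve: k > (0.86·21 − 11)/(1 − 0.86) = 50.429.
The smallest integer exceeding 50.429 is 51, and checking k=51: (62)/(72) = 0.8611 > 0.86.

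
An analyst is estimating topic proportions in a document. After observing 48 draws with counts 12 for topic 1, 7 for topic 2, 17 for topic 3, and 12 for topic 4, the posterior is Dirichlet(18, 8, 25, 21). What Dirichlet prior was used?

Dirichlet(6, 1, 8, 9)

For a Dirichlet(α) prior with multinomial counts c, the posterior is Dirichlet(α + c) componentwise.
Subtract each count from the matching posterior parameter: 18−12=6, 8−7=1, 25−17=8, 21−12=9.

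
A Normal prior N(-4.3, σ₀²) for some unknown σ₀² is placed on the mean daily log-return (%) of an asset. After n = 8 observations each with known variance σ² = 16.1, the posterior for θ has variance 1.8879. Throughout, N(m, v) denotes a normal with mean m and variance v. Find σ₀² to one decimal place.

σ₀² = 30.5

For the Normal–Normal model with known σ², precisions add: τ_n = τ₀ + n/σ².
So 1/σ₀² = 1/1.8879 − 8/16.1 = 0.529689 − 0.496894 = 0.032795.
Hence σ₀² = 1/0.032795 ≈ 30.5.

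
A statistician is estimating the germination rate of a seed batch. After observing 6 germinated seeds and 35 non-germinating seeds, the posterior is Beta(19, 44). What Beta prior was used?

Beta is conjugate to the binomial likelihood: posterior = Beta(α+s, β+f).
So α = 19 − 6 = 13 and β = 44 − 35 = 9.

Beta(13, 9)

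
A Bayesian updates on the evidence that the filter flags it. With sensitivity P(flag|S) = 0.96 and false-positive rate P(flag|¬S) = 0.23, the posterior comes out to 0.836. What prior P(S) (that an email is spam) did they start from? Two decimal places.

P(S) = 0.55

In odds form, posterior odds = prior odds × likelihood ratio, so prior odds = posterior odds ÷ LR.
Posterior odds = 0.836/(1−0.836) = 5.0976. LR = 0.96/0.23 = 4.1739.
Prior odds = 5.0976/4.1739 = 1.2213, so P(S) = 1.2213/(1+1.2213) ≈ 0.55.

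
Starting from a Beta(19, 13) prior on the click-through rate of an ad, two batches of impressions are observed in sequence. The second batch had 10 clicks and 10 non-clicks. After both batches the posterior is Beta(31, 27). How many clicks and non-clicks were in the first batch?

Sequential conjugate updates are equivalent to a single update on the pooled data, so total successes = posterior α − prior α and total failures = posterior β − prior β.
Total across both batches: 31−19=12 clicks, 27−13=14 non-clicks.
Subtract the second batch: 12−10=2 clicks and 14−10=4 non-clicks.

2 clicks and 4 non-clicks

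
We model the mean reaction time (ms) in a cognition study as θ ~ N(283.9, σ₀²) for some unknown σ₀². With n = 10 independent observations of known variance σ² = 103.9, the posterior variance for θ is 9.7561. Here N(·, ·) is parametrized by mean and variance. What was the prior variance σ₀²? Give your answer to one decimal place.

σ₀² = 159.9

Posterior precision equals prior precision plus data precision: 1/σ_n² = 1/σ₀² + n/σ².
So 1/σ₀² = 1/9.7561 − 10/103.9 = 0.102500 − 0.096246 = 0.006254.
Hence σ₀² = 1/0.006254 ≈ 159.9.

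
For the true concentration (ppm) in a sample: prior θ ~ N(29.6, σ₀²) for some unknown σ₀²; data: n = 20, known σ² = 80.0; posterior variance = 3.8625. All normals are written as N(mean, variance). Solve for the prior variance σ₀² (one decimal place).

σ₀² = 112.4

Posterior precision equals prior precision plus data precision: 1/σ_n² = 1/σ₀² + n/σ².
So 1/σ₀² = 1/3.8625 − 20/80.0 = 0.258900 − 0.250000 = 0.008900.
Hence σ₀² = 1/0.008900 ≈ 112.4.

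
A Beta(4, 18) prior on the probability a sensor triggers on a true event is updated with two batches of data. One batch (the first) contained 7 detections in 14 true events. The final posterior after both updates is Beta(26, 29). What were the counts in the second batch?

15 detections and 4 misses

Sequential conjugate updates are equivalent to a single update on the pooled data, so total successes = posterior α − prior α and total failures = posterior β − prior β.
Total across both batches: 26−4=22 detections, 29−18=11 misses.
Subtract the first batch: 22−7=15 detections and 11−7=4 misses.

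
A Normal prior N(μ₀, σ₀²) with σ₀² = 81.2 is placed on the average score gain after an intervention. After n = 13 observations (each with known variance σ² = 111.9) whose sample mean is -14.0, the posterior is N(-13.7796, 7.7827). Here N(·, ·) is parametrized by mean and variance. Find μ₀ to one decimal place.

The posterior mean is a precision-weighted average: μ_n = (τ₀μ₀ + τ_data·x̄)/(τ₀+τ_data), with τ₀=1/σ₀² and τ_data=n/σ².
Here τ₀ = 1/81.2 = 0.012315 and τ_data = 13/111.9 = 0.116175, so τ_n = 0.128490.
Rearranging for μ₀: μ₀ = (μ_n·τ_n − τ_data·x̄)/τ₀ = (-13.7796·0.128490 − 0.116175·-14.0) / 0.012315 = -0.144091/0.012315 ≈ -11.7.

μ₀ = -11.7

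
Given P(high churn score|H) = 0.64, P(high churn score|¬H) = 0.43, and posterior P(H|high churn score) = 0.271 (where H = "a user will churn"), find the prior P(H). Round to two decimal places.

In odds form, posterior odds = prior odds × likelihood ratio, so prior odds = posterior odds ÷ LR.
Posterior odds = 0.271/(1−0.271) = 0.3717. LR = 0.64/0.43 = 1.4884.
Prior odds = 0.3717/1.4884 = 0.2497, so P(H) = 0.2497/(1+0.2497) ≈ 0.20.

P(H) = 0.20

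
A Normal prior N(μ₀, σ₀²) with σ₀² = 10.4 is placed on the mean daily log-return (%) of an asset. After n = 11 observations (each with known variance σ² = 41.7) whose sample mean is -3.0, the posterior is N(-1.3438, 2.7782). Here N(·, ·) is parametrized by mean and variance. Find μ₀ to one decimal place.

μ₀ = 3.2

With known observation variance, the Normal–Normal posterior has precision τ_n = τ₀ + n/σ² and mean μ_n = (τ₀μ₀ + (n/σ²)x̄)/τ_n.
Here τ₀ = 1/10.4 = 0.096154 and τ_data = 11/41.7 = 0.263789, so τ_n = 0.359943.
Rearranging for μ₀: μ₀ = (μ_n·τ_n − τ_data·x̄)/τ₀ = (-1.3438·0.359943 − 0.263789·-3.0) / 0.096154 = 0.307676/0.096154 ≈ 3.2.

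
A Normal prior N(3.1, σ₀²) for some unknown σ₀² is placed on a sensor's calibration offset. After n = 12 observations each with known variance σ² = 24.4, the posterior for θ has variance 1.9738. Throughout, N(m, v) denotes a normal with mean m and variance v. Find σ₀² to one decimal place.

For the Normal–Normal model with known σ², precisions add: τ_n = τ₀ + n/σ².
So 1/σ₀² = 1/1.9738 − 12/24.4 = 0.506637 − 0.491803 = 0.014834.
Hence σ₀² = 1/0.014834 ≈ 67.4.

σ₀² = 67.4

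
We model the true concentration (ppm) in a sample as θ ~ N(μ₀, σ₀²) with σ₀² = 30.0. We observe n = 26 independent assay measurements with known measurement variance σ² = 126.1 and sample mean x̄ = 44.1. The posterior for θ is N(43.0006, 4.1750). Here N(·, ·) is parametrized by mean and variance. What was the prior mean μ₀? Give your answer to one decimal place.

μ₀ = 36.2

The posterior mean is a precision-weighted average: μ_n = (τ₀μ₀ + τ_data·x̄)/(τ₀+τ_data), with τ₀=1/σ₀² and τ_data=n/σ².
Here τ₀ = 1/30.0 = 0.033333 and τ_data = 26/126.1 = 0.206186, so τ_n = 0.239519.
Rearranging for μ₀: μ₀ = (μ_n·τ_n − τ_data·x̄)/τ₀ = (43.0006·0.239519 − 0.206186·44.1) / 0.033333 = 1.206658/0.033333 ≈ 36.2.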